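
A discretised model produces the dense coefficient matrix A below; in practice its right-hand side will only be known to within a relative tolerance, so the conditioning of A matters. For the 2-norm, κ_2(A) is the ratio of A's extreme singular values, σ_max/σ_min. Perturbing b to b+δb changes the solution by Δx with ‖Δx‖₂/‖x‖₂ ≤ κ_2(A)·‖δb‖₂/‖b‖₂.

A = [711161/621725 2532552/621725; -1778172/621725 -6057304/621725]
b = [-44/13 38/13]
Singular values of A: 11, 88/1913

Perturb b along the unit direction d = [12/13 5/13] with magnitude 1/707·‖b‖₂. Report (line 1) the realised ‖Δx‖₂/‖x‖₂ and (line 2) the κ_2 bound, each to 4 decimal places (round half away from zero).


0.0032
0.3382

largest singular value 11, smallest 88/1913
κ = σ_max/σ_min = 11/(88/1913) = 239.1250
worst-case relative error ≤ 239.1250 × 1/707 = 0.3382
solve Ax = b  →  x = [41.6364 -12.5227]
‖b‖₂ = 4.4721 and ‖x‖₂ = 43.4788
with δb = [0.0058 0.0024], A·Δx = δb → ‖Δx‖ = 0.1375
relative error = 0.0032
realised/bound (from unrounded values) ≈ 0.0094


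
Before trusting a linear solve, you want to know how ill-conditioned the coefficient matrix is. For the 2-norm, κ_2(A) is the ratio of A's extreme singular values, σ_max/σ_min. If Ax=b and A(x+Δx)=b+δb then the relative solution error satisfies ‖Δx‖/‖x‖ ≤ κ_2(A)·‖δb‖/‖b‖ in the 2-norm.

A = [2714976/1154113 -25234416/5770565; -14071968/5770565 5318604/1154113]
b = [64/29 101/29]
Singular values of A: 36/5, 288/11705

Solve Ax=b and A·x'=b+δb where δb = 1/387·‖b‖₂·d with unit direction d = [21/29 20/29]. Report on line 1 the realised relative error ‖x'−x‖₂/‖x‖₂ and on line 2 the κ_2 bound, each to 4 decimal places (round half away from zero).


0.0027
0.7561

σ_max = 36/5, σ_min = 288/11705
κ = σ_max/σ_min = (36/5)/(288/11705) = 292.6250
perturbation bound = 292.6250·1/387 = 0.7561
solve Ax = b  →  x = [143.3783 76.6258]
2-norm of b is 4.1231; of x, 162.5695
Δx = A⁻¹·δb where δb = 1/387·4.1231·d; ‖Δx‖ = 0.4330
dividing the unrounded norms, ‖Δx‖/‖x‖ = 0.0027
so the bound overstates the realised error by a factor of ≈ 283.8881 (computed from the unrounded values)


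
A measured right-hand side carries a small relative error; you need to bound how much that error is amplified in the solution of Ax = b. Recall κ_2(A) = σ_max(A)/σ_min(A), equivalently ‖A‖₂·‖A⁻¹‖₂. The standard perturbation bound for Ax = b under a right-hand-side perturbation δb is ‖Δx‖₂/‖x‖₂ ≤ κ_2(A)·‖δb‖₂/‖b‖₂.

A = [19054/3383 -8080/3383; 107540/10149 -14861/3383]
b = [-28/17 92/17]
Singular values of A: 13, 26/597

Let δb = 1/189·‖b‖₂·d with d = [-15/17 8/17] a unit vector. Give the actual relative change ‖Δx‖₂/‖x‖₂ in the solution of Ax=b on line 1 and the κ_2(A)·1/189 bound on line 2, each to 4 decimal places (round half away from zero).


0.0075
1.5794

largest singular value 13, smallest 26/597
κ = σ_max/σ_min = 13/(26/597) = 298.5000
κ_2(A)·‖δb‖/‖b‖ = 1.5794
solve Ax = b  →  x = [35.6095 84.6627]
‖b‖ = 5.6569, ‖x‖ = 91.8467
with δb = [-0.0264 0.0141], A·Δx = δb → ‖Δx‖ = 0.6872
dividing the unrounded norms, ‖Δx‖/‖x‖ = 0.0075
so the bound overstates the realised error by a factor of ≈ 211.0726 (computed from the unrounded values)


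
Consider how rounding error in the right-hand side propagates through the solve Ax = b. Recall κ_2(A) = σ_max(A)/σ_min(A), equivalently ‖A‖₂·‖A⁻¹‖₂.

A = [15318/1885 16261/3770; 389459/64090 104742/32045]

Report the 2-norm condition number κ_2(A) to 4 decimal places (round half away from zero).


377.0000

M = AᵀA = [16916938081/164301124 2255571360/41075281; 2255571360/41075281 4812038449/164301124]. tr(M)=37593385/284258, det(M)=279841/2274064
char-poly roots: 529/4 and 529/568516
so κ_2 = √((529/4) / (529/568516)) = 377.0000


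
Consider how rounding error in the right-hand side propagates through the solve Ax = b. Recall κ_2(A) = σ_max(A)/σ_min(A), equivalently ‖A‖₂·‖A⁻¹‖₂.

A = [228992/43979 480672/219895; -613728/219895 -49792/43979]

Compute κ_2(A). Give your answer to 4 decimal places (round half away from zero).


M = AᵀA = [5839430656/167314225 97320960/6692569; 97320960/6692569 1013933056/167314225]. tr(M)=40552448/990025, det(M)=1048576/24750625
char-poly roots: 1024/25 and 1024/990025
so κ_2 = √((1024/25) / (1024/990025)) = 199.0000

199.0000


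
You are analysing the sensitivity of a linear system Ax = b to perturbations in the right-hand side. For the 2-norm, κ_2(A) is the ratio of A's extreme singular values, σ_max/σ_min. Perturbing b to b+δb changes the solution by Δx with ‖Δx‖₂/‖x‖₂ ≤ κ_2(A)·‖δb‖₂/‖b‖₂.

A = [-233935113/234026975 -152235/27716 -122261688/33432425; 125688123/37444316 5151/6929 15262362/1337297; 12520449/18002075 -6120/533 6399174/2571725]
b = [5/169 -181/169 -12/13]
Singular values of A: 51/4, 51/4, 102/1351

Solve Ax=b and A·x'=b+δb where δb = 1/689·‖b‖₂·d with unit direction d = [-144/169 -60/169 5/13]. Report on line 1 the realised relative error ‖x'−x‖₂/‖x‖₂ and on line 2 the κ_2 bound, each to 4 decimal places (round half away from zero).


0.2451
0.2451

largest singular value 51/4, smallest 102/1351
condition number: (51/4) ÷ (102/1351) = 168.8750
perturbation bound = 168.8750·1/689 = 0.2451
solve Ax = b  →  x = [-0.0262 0.0593 -0.0900]
2-norm of b is 1.4142; of x, 0.1109
re-solving with b+δb shifts x by Δx of norm 0.0272
relative error = 0.2451
realised/bound = 1 exactly: the bound is attained for this b and d


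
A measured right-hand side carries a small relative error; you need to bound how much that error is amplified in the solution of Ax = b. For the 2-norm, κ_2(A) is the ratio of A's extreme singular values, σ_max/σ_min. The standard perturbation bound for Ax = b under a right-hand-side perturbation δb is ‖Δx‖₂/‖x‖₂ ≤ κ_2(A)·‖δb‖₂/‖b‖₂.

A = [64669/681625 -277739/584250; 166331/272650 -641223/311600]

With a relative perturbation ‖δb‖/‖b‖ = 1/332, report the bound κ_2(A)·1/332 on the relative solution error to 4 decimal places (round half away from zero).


form AᵀA = [421402949/1105562500 -4929519551/3790500000; -4929519551/3790500000 57971120449/12996000000] with trace 4933300801/1018886400 and determinant 366025/40755456
λ_max, λ_min = (4933300801/1018886400 ± √24300163003691241601/1038129496104960000)/2 = 121/25, 75625/40755456
so κ_2 = √((121/25) / (75625/40755456)) = 51.0720
κ_2(A)·‖δb‖/‖b‖ = 0.1538

0.1538


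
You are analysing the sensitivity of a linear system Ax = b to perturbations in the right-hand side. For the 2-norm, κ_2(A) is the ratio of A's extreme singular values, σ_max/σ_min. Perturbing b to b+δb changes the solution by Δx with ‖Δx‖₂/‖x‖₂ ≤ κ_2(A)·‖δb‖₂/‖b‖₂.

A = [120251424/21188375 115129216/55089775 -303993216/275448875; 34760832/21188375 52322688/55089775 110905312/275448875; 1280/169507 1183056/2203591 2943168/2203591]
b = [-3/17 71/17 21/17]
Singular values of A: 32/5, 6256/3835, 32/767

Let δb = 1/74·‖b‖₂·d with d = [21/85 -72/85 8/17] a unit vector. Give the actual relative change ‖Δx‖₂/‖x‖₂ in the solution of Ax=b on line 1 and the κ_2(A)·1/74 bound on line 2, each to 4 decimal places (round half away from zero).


largest singular value 32/5, smallest 32/767
condition number: (32/5) ÷ (32/767) = 153.4000
worst-case relative error ≤ 153.4000 × 1/74 = 2.0730
solve Ax = b  →  x = [-27.5120 62.0320 -23.8544]
2-norm of b is 4.3589; of x, 71.9299
with δb = [0.0146 -0.0499 0.0277], A·Δx = δb → ‖Δx‖ = 1.4119
relative error = 0.0196
realised/bound (from unrounded values) ≈ 0.0095

0.0196
2.0730


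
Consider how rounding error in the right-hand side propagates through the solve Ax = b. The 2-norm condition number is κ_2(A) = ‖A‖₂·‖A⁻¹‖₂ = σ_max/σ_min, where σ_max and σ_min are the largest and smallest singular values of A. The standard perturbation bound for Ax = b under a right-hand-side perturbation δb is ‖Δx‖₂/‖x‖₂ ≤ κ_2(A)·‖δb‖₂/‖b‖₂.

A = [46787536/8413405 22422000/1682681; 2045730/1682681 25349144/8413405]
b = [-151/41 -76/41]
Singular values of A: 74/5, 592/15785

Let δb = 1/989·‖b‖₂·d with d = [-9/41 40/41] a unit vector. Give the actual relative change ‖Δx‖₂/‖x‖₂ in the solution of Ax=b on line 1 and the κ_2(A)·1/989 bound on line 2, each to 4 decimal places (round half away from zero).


σ_max = 74/5, σ_min = 592/15785
κ = σ_max/σ_min = (74/5)/(592/15785) = 394.6250
κ_2(A)·‖δb‖/‖b‖ = 0.3990
solve Ax = b  →  x = [24.5088 -10.5048]
‖b‖₂ = 4.1231 and ‖x‖₂ = 26.6652
δb = ε·‖b‖·d = [-0.0009 0.0041]; solving A·Δx = δb gives ‖Δx‖ = 0.1112
relative error = 0.0042
tightness: 0.0042 against a bound of 0.3990 (unrounded ratio ≈ 0.0104)

0.0042
0.3990


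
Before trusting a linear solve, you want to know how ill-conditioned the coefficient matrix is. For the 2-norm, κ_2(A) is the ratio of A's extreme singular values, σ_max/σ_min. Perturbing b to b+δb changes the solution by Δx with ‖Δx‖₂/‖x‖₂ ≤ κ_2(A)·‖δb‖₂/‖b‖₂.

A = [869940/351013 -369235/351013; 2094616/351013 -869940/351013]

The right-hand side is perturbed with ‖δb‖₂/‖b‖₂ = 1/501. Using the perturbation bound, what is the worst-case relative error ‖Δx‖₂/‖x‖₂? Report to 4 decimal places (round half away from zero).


M = AᵀA = [30439123024/729054001 -12682855260/729054001; -12682855260/729054001 5284793425/729054001]. tr(M)=211384121/4313929, det(M)=78400/4313929
char-poly roots: 49 and 1600/4313929
κ = σ_max/σ_min = 7/(40/2077) = 363.4750
perturbation bound = 363.4750·1/501 = 0.7255

0.7255


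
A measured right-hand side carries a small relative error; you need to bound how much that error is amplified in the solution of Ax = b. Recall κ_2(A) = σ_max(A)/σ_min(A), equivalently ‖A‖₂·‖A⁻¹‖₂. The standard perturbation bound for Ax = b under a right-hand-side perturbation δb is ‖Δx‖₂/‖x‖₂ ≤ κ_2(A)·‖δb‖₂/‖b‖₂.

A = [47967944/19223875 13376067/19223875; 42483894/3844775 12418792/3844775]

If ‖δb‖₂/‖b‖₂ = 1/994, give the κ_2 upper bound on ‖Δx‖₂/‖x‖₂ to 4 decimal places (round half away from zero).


AᵀA = [28211156981956/219843765625 8228190664008/219843765625; 8228190664008/219843765625 2400106506169/219843765625]; tr = 48978021581/351750025, det = 48469444/351750025
λ_max, λ_min = (48978021581/351750025 ± √2398778401476346795161/123728080087500625)/2 = 3481/25, 13924/14070001
so κ_2 = √((3481/25) / (13924/14070001)) = 375.1000
κ_2(A)·‖δb‖/‖b‖ = 0.3774

0.3774


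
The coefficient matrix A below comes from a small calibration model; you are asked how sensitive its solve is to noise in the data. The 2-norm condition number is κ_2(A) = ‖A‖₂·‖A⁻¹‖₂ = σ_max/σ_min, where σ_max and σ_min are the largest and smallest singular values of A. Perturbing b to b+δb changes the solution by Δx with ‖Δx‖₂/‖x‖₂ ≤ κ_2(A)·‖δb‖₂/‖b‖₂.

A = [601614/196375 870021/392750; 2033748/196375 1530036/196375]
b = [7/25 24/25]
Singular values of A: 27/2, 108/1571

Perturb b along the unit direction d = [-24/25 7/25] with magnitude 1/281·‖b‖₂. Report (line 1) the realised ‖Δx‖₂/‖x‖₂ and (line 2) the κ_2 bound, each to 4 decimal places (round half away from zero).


0.6988
0.6988

from the listed singular values, σ₁ = 27/2, σ_n = 108/1571
condition number: (27/2) ÷ (108/1571) = 196.3750
κ_2(A)·‖δb‖/‖b‖ = 0.6988
solve Ax = b  →  x = [0.0593 0.0444]
2-norm of b is 1.0000; of x, 0.0741
Δx = A⁻¹·δb where δb = 1/281·1.0000·d; ‖Δx‖ = 0.0518
realised ‖Δx‖/‖x‖ = 0.6988
so the bound is sharp here: realised error equals the bound


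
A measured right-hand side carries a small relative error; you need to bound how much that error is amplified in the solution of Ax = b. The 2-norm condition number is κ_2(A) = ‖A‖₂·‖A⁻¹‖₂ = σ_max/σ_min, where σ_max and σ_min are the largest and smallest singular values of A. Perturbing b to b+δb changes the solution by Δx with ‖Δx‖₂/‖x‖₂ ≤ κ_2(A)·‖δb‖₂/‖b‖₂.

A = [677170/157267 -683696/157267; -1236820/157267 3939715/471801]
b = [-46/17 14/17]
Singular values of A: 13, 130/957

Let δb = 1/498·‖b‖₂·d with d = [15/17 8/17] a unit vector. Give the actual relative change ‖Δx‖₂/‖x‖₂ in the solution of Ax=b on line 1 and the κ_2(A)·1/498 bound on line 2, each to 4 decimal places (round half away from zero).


0.0028
0.1922

σ_max = 13, σ_min = 130/957
κ = σ_max/σ_min = 13/(130/957) = 95.7000
perturbation bound = 95.7000·1/498 = 0.1922
solve Ax = b  →  x = [-10.7676 -10.0424]
‖b‖₂ = 2.8284 and ‖x‖₂ = 14.7239
δb = ε·‖b‖·d = [0.0050 0.0027]; solving A·Δx = δb gives ‖Δx‖ = 0.0418
realised ‖Δx‖/‖x‖ = 0.0028
tightness: 0.0028 against a bound of 0.1922 (unrounded ratio ≈ 0.0148)


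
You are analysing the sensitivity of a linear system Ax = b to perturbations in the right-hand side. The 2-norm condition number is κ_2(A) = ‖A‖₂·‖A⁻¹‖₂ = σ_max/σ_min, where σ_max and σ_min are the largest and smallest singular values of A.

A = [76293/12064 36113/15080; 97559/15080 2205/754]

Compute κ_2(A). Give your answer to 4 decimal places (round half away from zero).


32.0000

AᵀA = [354101881/4326400 7368669/216320; 7368669/216320 3863209/270400]; tr = 98441/1024, det = 5764801/640000
eigenvalues of AᵀA: λ = (tr ± √(tr²−4·det))/2 = 2401/25, 2401/25600
so κ_2 = √((2401/25) / (2401/25600)) = 32.0000


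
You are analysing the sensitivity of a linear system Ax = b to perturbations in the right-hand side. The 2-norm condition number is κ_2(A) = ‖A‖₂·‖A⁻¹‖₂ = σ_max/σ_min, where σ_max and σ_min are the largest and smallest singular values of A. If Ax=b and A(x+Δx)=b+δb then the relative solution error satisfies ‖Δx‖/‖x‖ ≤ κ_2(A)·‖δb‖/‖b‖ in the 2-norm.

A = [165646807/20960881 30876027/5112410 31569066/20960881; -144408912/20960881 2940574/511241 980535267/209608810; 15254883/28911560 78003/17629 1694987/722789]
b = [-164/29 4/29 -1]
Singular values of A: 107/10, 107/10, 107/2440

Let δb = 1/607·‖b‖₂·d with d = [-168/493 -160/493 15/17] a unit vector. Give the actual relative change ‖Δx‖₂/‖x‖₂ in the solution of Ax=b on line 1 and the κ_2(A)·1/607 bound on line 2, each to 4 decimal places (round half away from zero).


from the listed singular values, σ₁ = 107/10, σ_n = 107/2440
κ = σ_max/σ_min = (107/10)/(107/2440) = 244.0000
κ_2(A)·‖δb‖/‖b‖ = 0.4020
solve Ax = b  →  x = [4.0135 -11.0610 19.5406]
‖b‖₂ = 5.7446 and ‖x‖₂ = 22.8099
with δb = [-0.0032 -0.0031 0.0084], A·Δx = δb → ‖Δx‖ = 0.2158
realised ‖Δx‖/‖x‖ = 0.0095
so the bound overstates the realised error by a factor of ≈ 42.4864 (computed from the unrounded values)

0.0095
0.4020


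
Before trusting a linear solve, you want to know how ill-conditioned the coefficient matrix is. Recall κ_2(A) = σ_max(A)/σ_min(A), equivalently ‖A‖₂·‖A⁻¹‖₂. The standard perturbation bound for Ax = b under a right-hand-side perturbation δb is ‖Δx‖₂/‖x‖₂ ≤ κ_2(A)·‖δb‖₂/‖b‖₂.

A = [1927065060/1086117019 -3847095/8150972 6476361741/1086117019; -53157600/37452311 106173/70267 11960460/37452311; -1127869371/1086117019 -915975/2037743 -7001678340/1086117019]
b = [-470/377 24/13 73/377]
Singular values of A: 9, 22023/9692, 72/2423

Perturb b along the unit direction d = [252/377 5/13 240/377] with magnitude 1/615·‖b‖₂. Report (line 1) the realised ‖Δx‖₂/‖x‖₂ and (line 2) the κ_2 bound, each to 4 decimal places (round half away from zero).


from the listed singular values, σ₁ = 9, σ_n = 72/2423
condition number: 9 ÷ (72/2423) = 302.8750
worst-case relative error ≤ 302.8750 × 1/615 = 0.4925
solve Ax = b  →  x = [-0.6166 0.6374 0.0248]
‖b‖₂ = 2.2361 and ‖x‖₂ = 0.8872
re-solving with b+δb shifts x by Δx of norm 0.1224
relative error = 0.1379
realised/bound (from unrounded values) ≈ 0.2801

0.1379
0.4925


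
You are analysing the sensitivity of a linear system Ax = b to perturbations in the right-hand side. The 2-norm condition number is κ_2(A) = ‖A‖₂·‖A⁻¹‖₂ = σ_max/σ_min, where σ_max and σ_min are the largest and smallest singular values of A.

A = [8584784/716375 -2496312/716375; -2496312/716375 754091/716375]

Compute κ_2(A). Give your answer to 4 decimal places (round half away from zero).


AᵀA = [639440719424/4105545125 -186501965832/4105545125; -186501965832/4105545125 54401814701/4105545125]; tr = 5550740273/32844361, det = 7311616/32844361
solving λ² − 5550740273/32844361·λ + 7311616/32844361 = 0 gives λ = 169, 43264/32844361
so κ_2 = √(169 / (43264/32844361)) = 358.1875

358.1875


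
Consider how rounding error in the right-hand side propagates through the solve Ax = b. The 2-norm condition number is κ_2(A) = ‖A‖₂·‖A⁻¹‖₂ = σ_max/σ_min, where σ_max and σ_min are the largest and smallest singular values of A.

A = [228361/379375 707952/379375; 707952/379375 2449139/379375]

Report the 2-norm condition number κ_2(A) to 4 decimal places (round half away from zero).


M = AᵀA = [885351649/230280625 3032866368/230280625; 3032866368/230280625 10399164601/230280625]. tr(M)=18055226/368449, det(M)=60025/368449
char-poly roots: 49 and 1225/368449
so κ_2 = √(49 / (1225/368449)) = 121.4000

121.4000


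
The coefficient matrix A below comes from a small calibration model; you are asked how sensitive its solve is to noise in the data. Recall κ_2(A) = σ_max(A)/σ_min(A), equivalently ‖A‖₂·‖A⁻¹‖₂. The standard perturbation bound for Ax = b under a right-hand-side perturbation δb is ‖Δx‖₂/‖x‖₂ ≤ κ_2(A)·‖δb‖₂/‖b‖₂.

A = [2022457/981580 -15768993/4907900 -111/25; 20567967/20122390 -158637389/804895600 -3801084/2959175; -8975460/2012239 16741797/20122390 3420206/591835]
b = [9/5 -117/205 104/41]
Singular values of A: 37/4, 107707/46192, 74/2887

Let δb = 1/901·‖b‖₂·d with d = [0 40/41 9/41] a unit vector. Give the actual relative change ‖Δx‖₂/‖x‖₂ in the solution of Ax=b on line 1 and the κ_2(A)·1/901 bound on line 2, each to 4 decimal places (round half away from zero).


σ_max = 37/4, σ_min = 74/2887
κ_2(A) = (37/4) / (74/2887) = 360.8750
worst-case relative error ≤ 360.8750 × 1/901 = 0.4005
solve Ax = b  →  x = [-0.6627 -1.1047 0.0865]
‖b‖₂ = 3.1623 and ‖x‖₂ = 1.2911
δb = ε·‖b‖·d = [0.0000 0.0034 0.0008]; solving A·Δx = δb gives ‖Δx‖ = 0.1369
dividing the unrounded norms, ‖Δx‖/‖x‖ = 0.1061
tightness: 0.1061 against a bound of 0.4005 (unrounded ratio ≈ 0.2648)

0.1061
0.4005


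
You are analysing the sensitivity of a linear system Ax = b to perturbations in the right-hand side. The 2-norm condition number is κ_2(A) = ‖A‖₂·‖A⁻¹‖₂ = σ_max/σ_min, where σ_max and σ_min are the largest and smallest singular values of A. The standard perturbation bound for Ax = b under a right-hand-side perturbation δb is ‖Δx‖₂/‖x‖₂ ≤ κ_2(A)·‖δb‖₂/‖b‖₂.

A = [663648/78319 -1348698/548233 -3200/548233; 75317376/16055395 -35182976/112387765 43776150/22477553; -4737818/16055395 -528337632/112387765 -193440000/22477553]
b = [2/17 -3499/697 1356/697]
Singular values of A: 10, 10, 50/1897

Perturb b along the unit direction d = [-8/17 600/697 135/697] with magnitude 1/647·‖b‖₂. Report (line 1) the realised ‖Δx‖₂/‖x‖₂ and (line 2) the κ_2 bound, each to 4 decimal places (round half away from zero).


0.0021
0.5864

σ_max = 10, σ_min = 50/1897
κ = σ_max/σ_min = 10/(50/1897) = 379.4000
perturbation bound = 379.4000·1/647 = 0.5864
solve Ax = b  →  x = [37.2621 128.4701 -71.6812]
‖b‖ = 5.3852, ‖x‖ = 151.7604
δb = ε·‖b‖·d = [-0.0039 0.0072 0.0016]; solving A·Δx = δb gives ‖Δx‖ = 0.3158
relative error = 0.0021
realised/bound (from unrounded values) ≈ 0.0035


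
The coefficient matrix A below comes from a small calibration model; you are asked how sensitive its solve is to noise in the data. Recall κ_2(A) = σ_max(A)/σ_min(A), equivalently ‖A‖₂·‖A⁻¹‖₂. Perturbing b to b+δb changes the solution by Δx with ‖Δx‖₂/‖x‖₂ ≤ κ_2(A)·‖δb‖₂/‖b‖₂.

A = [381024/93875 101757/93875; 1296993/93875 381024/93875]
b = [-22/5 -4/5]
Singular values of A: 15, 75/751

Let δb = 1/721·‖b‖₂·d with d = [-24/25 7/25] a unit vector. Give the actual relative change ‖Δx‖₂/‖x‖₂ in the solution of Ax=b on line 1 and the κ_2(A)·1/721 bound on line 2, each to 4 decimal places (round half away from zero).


from the listed singular values, σ₁ = 15, σ_n = 75/751
condition number: 15 ÷ (75/751) = 150.2000
bound on ‖Δx‖/‖x‖: κ·ε = 150.2000·1/721 = 0.2083
solve Ax = b  →  x = [-11.3429 38.4139]
2-norm of b is 4.4721; of x, 40.0536
Δx = A⁻¹·δb where δb = 1/721·4.4721·d; ‖Δx‖ = 0.0621
dividing the unrounded norms, ‖Δx‖/‖x‖ = 0.0016
tightness: 0.0016 against a bound of 0.2083 (unrounded ratio ≈ 0.0074)

0.0016
0.2083


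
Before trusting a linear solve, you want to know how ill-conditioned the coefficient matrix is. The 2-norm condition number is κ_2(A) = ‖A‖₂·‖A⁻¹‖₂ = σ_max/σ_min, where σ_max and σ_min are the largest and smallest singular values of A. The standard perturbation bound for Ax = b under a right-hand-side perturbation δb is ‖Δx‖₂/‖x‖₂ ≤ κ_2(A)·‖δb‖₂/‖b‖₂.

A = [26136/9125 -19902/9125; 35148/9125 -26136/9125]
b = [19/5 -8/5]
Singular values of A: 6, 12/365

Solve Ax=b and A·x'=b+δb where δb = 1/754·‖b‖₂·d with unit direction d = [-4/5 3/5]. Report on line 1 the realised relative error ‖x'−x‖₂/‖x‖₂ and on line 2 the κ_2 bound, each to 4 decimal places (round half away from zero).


0.0014
0.2420

from the listed singular values, σ₁ = 6, σ_n = 12/365
condition number: 6 ÷ (12/365) = 182.5000
perturbation bound = 182.5000·1/754 = 0.2420
solve Ax = b  →  x = [-72.8667 -97.4333]
2-norm of b is 4.1231; of x, 121.6668
with δb = [-0.0044 0.0033], A·Δx = δb → ‖Δx‖ = 0.1663
dividing the unrounded norms, ‖Δx‖/‖x‖ = 0.0014
tightness: 0.0014 against a bound of 0.2420 (unrounded ratio ≈ 0.0056)


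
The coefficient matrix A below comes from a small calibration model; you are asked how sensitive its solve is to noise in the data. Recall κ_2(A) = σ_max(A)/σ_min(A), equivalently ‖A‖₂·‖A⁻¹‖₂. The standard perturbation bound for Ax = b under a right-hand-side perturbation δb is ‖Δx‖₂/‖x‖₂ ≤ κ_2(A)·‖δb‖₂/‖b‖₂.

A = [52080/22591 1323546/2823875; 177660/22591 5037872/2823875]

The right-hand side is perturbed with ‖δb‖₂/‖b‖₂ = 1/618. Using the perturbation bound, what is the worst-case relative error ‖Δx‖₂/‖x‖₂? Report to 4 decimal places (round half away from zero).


0.2675

AᵀA = [34275402000/510353281 38558344608/2551766405; 38558344608/2551766405 43411085284/12758832025]; tr = 535571764/7590025, det = 1382976/7590025
solving λ² − 535571764/7590025·λ + 1382976/7590025 = 0 gives λ = 1764/25, 784/303601
σ_max=√(1764/25)=(42/5), σ_min=√(784/303601)=(28/551) → κ = 165.3000
perturbation bound = 165.3000·1/618 = 0.2675


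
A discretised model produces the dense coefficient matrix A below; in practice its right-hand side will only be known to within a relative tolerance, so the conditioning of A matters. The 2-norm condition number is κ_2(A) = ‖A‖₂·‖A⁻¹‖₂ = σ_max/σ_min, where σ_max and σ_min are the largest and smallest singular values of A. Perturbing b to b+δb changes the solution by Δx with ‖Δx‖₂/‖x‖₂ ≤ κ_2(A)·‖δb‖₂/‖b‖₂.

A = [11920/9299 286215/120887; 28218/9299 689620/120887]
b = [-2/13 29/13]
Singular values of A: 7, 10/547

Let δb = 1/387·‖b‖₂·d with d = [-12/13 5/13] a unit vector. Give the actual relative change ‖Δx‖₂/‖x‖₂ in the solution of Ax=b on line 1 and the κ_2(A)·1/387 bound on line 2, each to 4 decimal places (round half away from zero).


σ_max = 7, σ_min = 10/547
κ_2(A) = 7 / (10/547) = 382.9000
worst-case relative error ≤ 382.9000 × 1/387 = 0.9894
solve Ax = b  →  x = [-48.1303 25.9933]
‖b‖ = 2.2361, ‖x‖ = 54.7007
δb = ε·‖b‖·d = [-0.0053 0.0022]; solving A·Δx = δb gives ‖Δx‖ = 0.3161
realised ‖Δx‖/‖x‖ = 0.0058
realised/bound (from unrounded values) ≈ 0.0058

0.0058
0.9894


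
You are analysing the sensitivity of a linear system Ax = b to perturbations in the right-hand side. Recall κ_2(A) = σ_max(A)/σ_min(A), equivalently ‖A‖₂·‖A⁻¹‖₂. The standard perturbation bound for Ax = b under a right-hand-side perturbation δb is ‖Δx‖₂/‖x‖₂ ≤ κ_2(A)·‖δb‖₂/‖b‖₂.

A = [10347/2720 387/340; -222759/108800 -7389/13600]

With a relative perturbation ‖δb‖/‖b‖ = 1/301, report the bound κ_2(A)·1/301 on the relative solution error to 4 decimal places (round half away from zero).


M = AᵀA = [764422929/40960000 27864459/5120000; 27864459/5120000 1018089/640000]. tr(M)=1327329/65536, det(M)=18225/262144
solving λ² − 1327329/65536·λ + 18225/262144 = 0 gives λ = 81/4, 225/65536
κ = σ_max/σ_min = (9/2)/(15/256) = 76.8000
bound on ‖Δx‖/‖x‖: κ·ε = 76.8000·1/301 = 0.2551

0.2551


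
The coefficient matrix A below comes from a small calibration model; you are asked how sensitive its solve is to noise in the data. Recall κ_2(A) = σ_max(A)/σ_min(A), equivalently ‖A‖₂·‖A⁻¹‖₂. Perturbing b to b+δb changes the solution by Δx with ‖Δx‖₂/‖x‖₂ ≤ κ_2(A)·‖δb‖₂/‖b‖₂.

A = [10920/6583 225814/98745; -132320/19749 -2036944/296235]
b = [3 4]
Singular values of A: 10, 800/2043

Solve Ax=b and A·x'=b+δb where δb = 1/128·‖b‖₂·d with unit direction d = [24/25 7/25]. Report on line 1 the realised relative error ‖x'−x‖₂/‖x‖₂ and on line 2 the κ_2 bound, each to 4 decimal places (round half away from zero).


0.0098
0.1995

σ_max = 10, σ_min = 800/2043
κ = σ_max/σ_min = 10/(800/2043) = 25.5375
worst-case relative error ≤ 25.5375 × 1/128 = 0.1995
solve Ax = b  →  x = [-7.6040 6.8276]
‖b‖₂ = 5.0000 and ‖x‖₂ = 10.2194
with δb = [0.0375 0.0109], A·Δx = δb → ‖Δx‖ = 0.0998
relative error = 0.0098
realised/bound (from unrounded values) ≈ 0.0489


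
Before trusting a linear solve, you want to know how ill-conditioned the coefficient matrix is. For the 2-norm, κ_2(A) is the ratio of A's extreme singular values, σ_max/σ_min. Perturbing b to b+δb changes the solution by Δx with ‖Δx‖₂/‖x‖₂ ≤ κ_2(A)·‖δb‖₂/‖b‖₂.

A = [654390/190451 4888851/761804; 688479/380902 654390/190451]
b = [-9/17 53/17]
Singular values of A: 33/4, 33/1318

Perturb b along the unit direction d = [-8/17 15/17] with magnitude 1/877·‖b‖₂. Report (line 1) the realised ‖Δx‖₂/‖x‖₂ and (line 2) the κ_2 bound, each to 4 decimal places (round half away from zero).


0.0012
0.3757

σ_max = 33/4, σ_min = 33/1318
condition number: (33/4) ÷ (33/1318) = 329.5000
perturbation bound = 329.5000·1/877 = 0.3757
solve Ax = b  →  x = [-105.6649 56.4920]
‖b‖₂ = 3.1623 and ‖x‖₂ = 119.8182
re-solving with b+δb shifts x by Δx of norm 0.1440
relative error = 0.0012
so the bound overstates the realised error by a factor of ≈ 312.5913 (computed from the unrounded values)


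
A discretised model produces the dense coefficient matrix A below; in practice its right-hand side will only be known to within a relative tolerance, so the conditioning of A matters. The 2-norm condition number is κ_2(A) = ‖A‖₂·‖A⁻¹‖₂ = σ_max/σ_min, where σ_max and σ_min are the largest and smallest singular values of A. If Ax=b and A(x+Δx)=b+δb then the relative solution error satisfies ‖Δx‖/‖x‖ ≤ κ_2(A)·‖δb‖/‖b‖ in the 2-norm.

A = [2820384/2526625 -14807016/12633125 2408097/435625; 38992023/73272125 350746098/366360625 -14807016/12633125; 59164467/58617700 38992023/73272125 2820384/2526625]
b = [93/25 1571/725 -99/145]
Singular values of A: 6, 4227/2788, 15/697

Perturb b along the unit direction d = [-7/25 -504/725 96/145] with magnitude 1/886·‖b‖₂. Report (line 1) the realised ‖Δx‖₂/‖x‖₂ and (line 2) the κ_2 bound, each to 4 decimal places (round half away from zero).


σ_max = 6, σ_min = 15/697
condition number: 6 ÷ (15/697) = 278.8000
κ_2(A)·‖δb‖/‖b‖ = 0.3147
solve Ax = b  →  x = [92.8666 -96.5535 -38.5520]
‖b‖₂ = 4.3589 and ‖x‖₂ = 139.4025
δb = ε·‖b‖·d = [-0.0014 -0.0034 0.0033]; solving A·Δx = δb gives ‖Δx‖ = 0.2286
realised ‖Δx‖/‖x‖ = 0.0016
realised/bound (from unrounded values) ≈ 0.0052

0.0016
0.3147


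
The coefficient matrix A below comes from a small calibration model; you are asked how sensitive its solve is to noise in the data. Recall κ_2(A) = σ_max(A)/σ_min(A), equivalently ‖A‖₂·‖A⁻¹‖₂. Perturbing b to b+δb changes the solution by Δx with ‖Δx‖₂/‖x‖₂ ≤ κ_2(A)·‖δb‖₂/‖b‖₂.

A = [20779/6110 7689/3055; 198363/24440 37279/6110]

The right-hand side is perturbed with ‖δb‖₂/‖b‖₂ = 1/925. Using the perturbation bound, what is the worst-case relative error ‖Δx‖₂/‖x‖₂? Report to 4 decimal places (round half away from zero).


0.4065

M = AᵀA = [10948201/141376 2052765/35344; 2052765/35344 384901/8836]. tr(M)=17106617/141376, det(M)=14641/141376
λ_max, λ_min = (17106617/141376 ± √292628065640625/19987173376)/2 = 121, 121/141376
κ_2(A) = √(λ_max/λ_min) = √(121 / (121/141376)) = 376.0000
worst-case relative error ≤ 376.0000 × 1/925 = 0.4065


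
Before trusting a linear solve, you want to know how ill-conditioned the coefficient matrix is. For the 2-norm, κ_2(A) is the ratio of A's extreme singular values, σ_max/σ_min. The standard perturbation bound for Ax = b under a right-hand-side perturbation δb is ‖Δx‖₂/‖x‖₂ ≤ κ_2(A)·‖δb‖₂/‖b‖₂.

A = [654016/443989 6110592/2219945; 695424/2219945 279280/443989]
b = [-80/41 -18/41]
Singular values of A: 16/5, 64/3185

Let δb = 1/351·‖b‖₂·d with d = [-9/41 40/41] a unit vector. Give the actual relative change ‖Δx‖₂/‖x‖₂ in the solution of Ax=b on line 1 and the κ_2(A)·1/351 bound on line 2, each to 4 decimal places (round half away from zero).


0.4537
0.4537

from the listed singular values, σ₁ = 16/5, σ_n = 64/3185
κ = σ_max/σ_min = (16/5)/(64/3185) = 159.2500
worst-case relative error ≤ 159.2500 × 1/351 = 0.4537
solve Ax = b  →  x = [-0.2941 -0.5515]
2-norm of b is 2.0000; of x, 0.6250
with δb = [-0.0013 0.0056], A·Δx = δb → ‖Δx‖ = 0.2836
relative error = 0.4537
tightness: 0.4537 against a bound of 0.4537; the bound is attained (ratio 1)


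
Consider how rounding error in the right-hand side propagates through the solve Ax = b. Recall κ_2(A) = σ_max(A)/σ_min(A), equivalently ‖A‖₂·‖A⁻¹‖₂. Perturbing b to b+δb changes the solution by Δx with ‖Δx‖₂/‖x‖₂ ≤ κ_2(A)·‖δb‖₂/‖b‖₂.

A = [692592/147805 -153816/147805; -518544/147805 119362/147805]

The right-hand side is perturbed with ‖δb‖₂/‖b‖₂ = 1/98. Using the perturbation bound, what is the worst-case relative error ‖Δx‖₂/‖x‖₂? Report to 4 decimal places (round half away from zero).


M = AᵀA = [29942862336/873852721 -6737047200/873852721; -6737047200/873852721 1516265956/873852721]. tr(M)=18714532/519841, det(M)=9216/519841
solving λ² − 18714532/519841·λ + 9216/519841 = 0 gives λ = 36, 256/519841
so κ_2 = √(36 / (256/519841)) = 270.3750
bound on ‖Δx‖/‖x‖: κ·ε = 270.3750·1/98 = 2.7589

2.7589


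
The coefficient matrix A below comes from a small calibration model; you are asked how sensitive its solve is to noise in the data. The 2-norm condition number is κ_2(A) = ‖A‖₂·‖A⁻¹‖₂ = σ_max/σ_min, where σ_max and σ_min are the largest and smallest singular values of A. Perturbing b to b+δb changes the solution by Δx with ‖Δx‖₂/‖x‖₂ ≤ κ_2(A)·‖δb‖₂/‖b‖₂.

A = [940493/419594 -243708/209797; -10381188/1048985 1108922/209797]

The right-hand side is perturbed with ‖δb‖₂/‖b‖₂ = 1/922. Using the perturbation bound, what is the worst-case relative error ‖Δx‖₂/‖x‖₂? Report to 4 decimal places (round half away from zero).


0.4081

AᵀA = [269595142321/2618368900 -7189138566/130918445; -7189138566/130918445 766865908/26183689]; tr = 1198206689/9060100, det = 279841/2265025
λ_max, λ_min = (1198206689/9060100 ± √1435658703365237121/82085412010000)/2 = 529/4, 2116/2265025
so κ_2 = √((529/4) / (2116/2265025)) = 376.2500
perturbation bound = 376.2500·1/922 = 0.4081


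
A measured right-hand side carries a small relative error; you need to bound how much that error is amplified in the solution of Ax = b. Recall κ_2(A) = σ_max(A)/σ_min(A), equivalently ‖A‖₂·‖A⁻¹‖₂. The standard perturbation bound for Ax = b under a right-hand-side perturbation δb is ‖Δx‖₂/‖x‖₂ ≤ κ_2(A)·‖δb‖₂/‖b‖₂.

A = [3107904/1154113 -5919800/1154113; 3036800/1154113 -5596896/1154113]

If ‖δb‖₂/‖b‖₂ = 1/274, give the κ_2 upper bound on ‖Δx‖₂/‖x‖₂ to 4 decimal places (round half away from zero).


M = AᵀA = [22450917376/1583801209 -42086592000/1583801209; -42086592000/1583801209 78917094976/1583801209]. tr(M)=350754368/5480281, det(M)=1048576/5480281
char-poly roots: 64 and 16384/5480281
σ_max=√64=8, σ_min=√(16384/5480281)=(128/2341) → κ = 146.3125
perturbation bound = 146.3125·1/274 = 0.5340

0.5340


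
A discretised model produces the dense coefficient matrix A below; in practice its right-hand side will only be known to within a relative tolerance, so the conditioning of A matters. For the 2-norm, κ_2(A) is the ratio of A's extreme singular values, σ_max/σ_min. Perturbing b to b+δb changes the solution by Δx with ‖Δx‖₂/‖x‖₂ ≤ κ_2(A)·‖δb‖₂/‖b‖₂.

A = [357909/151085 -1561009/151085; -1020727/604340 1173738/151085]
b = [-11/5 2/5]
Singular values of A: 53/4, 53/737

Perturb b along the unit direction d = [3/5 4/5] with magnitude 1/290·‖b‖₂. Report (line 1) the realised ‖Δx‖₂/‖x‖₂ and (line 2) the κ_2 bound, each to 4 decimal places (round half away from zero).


σ_max = 53/4, σ_min = 53/737
κ = σ_max/σ_min = (53/4)/(53/737) = 184.2500
κ_2(A)·‖δb‖/‖b‖ = 0.6353
solve Ax = b  →  x = [-13.5996 -2.9052]
‖b‖₂ = 2.2361 and ‖x‖₂ = 13.9065
re-solving with b+δb shifts x by Δx of norm 0.1072
dividing the unrounded norms, ‖Δx‖/‖x‖ = 0.0077
tightness: 0.0077 against a bound of 0.6353 (unrounded ratio ≈ 0.0121)

0.0077
0.6353


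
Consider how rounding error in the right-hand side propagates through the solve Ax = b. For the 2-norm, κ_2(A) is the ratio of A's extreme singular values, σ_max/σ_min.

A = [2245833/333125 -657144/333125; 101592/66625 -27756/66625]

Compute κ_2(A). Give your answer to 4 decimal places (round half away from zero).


AᵀA = [3153949569/66015625 -919887192/66015625; -919887192/66015625 268351056/66015625]; tr = 5475681/105625, det = 104976/2640625
char-poly roots: 1296/25 and 81/105625
κ_2(A) = √(λ_max/λ_min) = √((1296/25) / (81/105625)) = 260.0000

260.0000


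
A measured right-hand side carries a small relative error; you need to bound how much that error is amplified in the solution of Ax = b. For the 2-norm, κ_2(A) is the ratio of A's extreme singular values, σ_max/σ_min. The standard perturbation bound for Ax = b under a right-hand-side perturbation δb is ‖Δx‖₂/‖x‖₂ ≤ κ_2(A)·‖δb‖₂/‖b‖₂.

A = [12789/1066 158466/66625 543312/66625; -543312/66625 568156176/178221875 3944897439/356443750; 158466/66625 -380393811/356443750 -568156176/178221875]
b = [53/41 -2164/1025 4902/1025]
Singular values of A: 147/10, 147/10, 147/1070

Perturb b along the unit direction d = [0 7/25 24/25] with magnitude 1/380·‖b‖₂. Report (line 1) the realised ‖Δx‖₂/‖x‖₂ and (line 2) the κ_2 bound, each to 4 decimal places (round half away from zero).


0.0035
0.2816

σ_max = 147/10, σ_min = 147/1070
κ_2(A) = (147/10) / (147/1070) = 107.0000
κ_2(A)·‖δb‖/‖b‖ = 0.2816
solve Ax = b  →  x = [0.2041 -27.9891 8.0218]
‖b‖₂ = 5.3852 and ‖x‖₂ = 29.1167
δb = ε·‖b‖·d = [0.0000 0.0040 0.0136]; solving A·Δx = δb gives ‖Δx‖ = 0.1032
relative error = 0.0035
tightness: 0.0035 against a bound of 0.2816 (unrounded ratio ≈ 0.0126)


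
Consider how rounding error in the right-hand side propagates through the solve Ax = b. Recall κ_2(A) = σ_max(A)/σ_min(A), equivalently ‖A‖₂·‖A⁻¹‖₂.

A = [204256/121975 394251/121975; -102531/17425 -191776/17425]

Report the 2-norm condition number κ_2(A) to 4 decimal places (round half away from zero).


287.0000

M = AᵀA = [890941129/23804641 1670423040/23804641; 1670423040/23804641 3132092041/23804641]. tr(M)=13920530/82369, det(M)=28561/82369
λ_max, λ_min = (13920530/82369 ± √193771745316864/6784652161)/2 = 169, 169/82369
so κ_2 = √(169 / (169/82369)) = 287.0000


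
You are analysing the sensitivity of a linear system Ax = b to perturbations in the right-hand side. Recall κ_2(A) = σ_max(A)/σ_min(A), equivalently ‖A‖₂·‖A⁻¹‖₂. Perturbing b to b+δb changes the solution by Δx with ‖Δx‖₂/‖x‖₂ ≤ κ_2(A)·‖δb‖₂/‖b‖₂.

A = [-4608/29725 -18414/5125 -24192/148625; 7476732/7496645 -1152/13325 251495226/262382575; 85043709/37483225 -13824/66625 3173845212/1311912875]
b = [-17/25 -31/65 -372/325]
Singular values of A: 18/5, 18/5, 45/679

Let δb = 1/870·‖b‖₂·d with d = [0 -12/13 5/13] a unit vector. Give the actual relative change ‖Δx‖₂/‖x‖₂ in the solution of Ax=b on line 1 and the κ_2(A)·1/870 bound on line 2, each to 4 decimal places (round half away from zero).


from the listed singular values, σ₁ = 18/5, σ_n = 45/679
κ_2(A) = (18/5) / (45/679) = 54.3200
worst-case relative error ≤ 54.3200 × 1/870 = 0.0624
solve Ax = b  →  x = [-0.2290 0.2100 -0.2404]
2-norm of b is 1.4142; of x, 0.3928
Δx = A⁻¹·δb where δb = 1/870·1.4142·d; ‖Δx‖ = 0.0245
relative error = 0.0624
tightness: 0.0624 against a bound of 0.0624; the bound is attained (ratio 1)

0.0624
0.0624


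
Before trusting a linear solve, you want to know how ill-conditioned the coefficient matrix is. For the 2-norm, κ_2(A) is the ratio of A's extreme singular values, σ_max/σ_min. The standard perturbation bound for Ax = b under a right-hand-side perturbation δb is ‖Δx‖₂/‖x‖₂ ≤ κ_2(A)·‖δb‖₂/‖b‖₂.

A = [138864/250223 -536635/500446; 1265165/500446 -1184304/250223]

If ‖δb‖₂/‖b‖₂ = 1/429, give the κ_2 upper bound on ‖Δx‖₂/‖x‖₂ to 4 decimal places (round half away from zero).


AᵀA = [998081689/148986436 -467834400/37246609; -467834400/37246609 3508792969/148986436]; tr = 7797361/257762, det = 14641/2062096
char-poly roots: 121/4 and 121/515524
κ = σ_max/σ_min = (11/2)/(11/718) = 359.0000
perturbation bound = 359.0000·1/429 = 0.8368

0.8368


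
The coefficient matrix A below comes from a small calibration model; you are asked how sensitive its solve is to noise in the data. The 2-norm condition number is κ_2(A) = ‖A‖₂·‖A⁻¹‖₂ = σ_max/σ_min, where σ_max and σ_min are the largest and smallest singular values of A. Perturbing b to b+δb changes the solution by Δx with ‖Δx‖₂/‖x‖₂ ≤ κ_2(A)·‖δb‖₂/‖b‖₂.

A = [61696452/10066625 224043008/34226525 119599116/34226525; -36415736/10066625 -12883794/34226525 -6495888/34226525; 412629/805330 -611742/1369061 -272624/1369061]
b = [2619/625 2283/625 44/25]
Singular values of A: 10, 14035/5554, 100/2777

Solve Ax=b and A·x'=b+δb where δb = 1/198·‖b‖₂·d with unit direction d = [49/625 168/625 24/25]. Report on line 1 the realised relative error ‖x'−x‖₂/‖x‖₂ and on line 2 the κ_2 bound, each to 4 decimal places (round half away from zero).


0.0098
1.4025

σ_max = 10, σ_min = 100/2777
condition number: 10 ÷ (100/2777) = 277.7000
worst-case relative error ≤ 277.7000 × 1/198 = 1.4025
solve Ax = b  →  x = [-0.9393 -38.0498 74.1248]
‖b‖ = 5.8310, ‖x‖ = 83.3256
Δx = A⁻¹·δb where δb = 1/198·5.8310·d; ‖Δx‖ = 0.8178
dividing the unrounded norms, ‖Δx‖/‖x‖ = 0.0098
realised/bound (from unrounded values) ≈ 0.0070
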